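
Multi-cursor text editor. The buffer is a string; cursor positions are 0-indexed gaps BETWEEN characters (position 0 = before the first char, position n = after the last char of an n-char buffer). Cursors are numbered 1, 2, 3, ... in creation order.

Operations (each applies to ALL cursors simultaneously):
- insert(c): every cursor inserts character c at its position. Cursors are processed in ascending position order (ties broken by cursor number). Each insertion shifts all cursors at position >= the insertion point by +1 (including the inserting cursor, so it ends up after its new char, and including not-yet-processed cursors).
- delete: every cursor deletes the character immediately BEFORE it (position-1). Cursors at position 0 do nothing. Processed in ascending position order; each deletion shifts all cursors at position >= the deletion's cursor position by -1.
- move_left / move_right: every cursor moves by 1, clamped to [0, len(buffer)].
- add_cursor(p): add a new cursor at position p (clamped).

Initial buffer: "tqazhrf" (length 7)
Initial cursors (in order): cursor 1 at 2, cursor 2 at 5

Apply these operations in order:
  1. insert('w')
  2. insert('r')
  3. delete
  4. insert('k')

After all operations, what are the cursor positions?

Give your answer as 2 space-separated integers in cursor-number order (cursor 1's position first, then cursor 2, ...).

Answer: 4 9

Derivation:
After op 1 (insert('w')): buffer="tqwazhwrf" (len 9), cursors c1@3 c2@7, authorship ..1...2..
After op 2 (insert('r')): buffer="tqwrazhwrrf" (len 11), cursors c1@4 c2@9, authorship ..11...22..
After op 3 (delete): buffer="tqwazhwrf" (len 9), cursors c1@3 c2@7, authorship ..1...2..
After op 4 (insert('k')): buffer="tqwkazhwkrf" (len 11), cursors c1@4 c2@9, authorship ..11...22..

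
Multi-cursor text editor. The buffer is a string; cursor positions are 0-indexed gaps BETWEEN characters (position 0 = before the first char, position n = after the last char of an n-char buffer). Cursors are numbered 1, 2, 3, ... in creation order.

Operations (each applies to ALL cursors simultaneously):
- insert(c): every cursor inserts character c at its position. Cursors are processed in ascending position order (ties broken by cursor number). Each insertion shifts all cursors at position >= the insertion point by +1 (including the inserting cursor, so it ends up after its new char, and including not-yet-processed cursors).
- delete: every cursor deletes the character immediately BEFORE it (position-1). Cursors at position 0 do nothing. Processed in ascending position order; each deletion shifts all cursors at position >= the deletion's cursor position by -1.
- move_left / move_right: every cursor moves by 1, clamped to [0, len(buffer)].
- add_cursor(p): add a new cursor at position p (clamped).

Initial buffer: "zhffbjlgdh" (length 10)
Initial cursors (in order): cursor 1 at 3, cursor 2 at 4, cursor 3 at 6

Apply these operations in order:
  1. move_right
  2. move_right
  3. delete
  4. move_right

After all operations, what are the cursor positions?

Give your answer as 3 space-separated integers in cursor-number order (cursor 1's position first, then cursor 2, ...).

After op 1 (move_right): buffer="zhffbjlgdh" (len 10), cursors c1@4 c2@5 c3@7, authorship ..........
After op 2 (move_right): buffer="zhffbjlgdh" (len 10), cursors c1@5 c2@6 c3@8, authorship ..........
After op 3 (delete): buffer="zhffldh" (len 7), cursors c1@4 c2@4 c3@5, authorship .......
After op 4 (move_right): buffer="zhffldh" (len 7), cursors c1@5 c2@5 c3@6, authorship .......

Answer: 5 5 6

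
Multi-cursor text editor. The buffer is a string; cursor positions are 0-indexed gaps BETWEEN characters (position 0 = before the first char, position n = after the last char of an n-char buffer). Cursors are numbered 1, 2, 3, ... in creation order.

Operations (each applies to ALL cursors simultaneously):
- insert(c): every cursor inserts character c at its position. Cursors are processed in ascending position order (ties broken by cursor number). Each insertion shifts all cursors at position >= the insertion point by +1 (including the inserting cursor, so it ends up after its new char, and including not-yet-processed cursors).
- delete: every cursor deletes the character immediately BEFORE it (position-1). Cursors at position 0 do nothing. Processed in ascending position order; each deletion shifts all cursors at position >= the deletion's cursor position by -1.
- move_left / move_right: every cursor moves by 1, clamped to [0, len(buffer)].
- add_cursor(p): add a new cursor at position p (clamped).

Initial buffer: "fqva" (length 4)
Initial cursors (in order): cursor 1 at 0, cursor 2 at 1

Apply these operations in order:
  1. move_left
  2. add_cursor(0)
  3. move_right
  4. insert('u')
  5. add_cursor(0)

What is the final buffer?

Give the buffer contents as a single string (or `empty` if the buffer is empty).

After op 1 (move_left): buffer="fqva" (len 4), cursors c1@0 c2@0, authorship ....
After op 2 (add_cursor(0)): buffer="fqva" (len 4), cursors c1@0 c2@0 c3@0, authorship ....
After op 3 (move_right): buffer="fqva" (len 4), cursors c1@1 c2@1 c3@1, authorship ....
After op 4 (insert('u')): buffer="fuuuqva" (len 7), cursors c1@4 c2@4 c3@4, authorship .123...
After op 5 (add_cursor(0)): buffer="fuuuqva" (len 7), cursors c4@0 c1@4 c2@4 c3@4, authorship .123...

Answer: fuuuqva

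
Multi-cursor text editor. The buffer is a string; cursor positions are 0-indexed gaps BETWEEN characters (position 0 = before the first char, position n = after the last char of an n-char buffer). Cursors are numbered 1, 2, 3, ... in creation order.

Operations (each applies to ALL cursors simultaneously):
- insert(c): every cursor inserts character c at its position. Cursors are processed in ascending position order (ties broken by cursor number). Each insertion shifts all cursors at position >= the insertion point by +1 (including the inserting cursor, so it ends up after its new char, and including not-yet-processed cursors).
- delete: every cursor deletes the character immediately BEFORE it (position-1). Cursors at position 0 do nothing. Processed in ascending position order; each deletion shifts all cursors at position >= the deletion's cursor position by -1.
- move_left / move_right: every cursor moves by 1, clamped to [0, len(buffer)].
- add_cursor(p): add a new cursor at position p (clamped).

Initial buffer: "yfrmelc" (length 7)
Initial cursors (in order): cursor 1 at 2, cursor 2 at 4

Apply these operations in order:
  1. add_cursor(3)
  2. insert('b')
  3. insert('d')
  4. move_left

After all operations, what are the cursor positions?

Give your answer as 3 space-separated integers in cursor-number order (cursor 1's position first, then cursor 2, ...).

After op 1 (add_cursor(3)): buffer="yfrmelc" (len 7), cursors c1@2 c3@3 c2@4, authorship .......
After op 2 (insert('b')): buffer="yfbrbmbelc" (len 10), cursors c1@3 c3@5 c2@7, authorship ..1.3.2...
After op 3 (insert('d')): buffer="yfbdrbdmbdelc" (len 13), cursors c1@4 c3@7 c2@10, authorship ..11.33.22...
After op 4 (move_left): buffer="yfbdrbdmbdelc" (len 13), cursors c1@3 c3@6 c2@9, authorship ..11.33.22...

Answer: 3 9 6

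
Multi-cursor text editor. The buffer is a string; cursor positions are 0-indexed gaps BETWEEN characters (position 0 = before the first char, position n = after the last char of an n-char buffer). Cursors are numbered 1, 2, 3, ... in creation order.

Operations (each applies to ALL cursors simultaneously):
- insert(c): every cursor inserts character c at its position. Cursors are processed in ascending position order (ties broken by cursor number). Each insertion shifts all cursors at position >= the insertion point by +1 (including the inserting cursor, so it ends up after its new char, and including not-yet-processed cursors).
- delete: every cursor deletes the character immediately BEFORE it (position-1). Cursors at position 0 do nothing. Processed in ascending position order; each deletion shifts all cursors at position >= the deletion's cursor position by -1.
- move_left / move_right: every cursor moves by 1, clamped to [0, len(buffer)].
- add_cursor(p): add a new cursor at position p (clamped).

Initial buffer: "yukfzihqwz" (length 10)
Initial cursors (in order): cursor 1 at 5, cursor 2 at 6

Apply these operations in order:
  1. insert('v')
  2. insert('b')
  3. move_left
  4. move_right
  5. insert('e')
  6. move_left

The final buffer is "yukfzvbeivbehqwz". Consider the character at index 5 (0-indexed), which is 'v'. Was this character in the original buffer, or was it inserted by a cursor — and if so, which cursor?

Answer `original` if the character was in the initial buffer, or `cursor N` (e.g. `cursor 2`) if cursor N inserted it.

After op 1 (insert('v')): buffer="yukfzvivhqwz" (len 12), cursors c1@6 c2@8, authorship .....1.2....
After op 2 (insert('b')): buffer="yukfzvbivbhqwz" (len 14), cursors c1@7 c2@10, authorship .....11.22....
After op 3 (move_left): buffer="yukfzvbivbhqwz" (len 14), cursors c1@6 c2@9, authorship .....11.22....
After op 4 (move_right): buffer="yukfzvbivbhqwz" (len 14), cursors c1@7 c2@10, authorship .....11.22....
After op 5 (insert('e')): buffer="yukfzvbeivbehqwz" (len 16), cursors c1@8 c2@12, authorship .....111.222....
After op 6 (move_left): buffer="yukfzvbeivbehqwz" (len 16), cursors c1@7 c2@11, authorship .....111.222....
Authorship (.=original, N=cursor N): . . . . . 1 1 1 . 2 2 2 . . . .
Index 5: author = 1

Answer: cursor 1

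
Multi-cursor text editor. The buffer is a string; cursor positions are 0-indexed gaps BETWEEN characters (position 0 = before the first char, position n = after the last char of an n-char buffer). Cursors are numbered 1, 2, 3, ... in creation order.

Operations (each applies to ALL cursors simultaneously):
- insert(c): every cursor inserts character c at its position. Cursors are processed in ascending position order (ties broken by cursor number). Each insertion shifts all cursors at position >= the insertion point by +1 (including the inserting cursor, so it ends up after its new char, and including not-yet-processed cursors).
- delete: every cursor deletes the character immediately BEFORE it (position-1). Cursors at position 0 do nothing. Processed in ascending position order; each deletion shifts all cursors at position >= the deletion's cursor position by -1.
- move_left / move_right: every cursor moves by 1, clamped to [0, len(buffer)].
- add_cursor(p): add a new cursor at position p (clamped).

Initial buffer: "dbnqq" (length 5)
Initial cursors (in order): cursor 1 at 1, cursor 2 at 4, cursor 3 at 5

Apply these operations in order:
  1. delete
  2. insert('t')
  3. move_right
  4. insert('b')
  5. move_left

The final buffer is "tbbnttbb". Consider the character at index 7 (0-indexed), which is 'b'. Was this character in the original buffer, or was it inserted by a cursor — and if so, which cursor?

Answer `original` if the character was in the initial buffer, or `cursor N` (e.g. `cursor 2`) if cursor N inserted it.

After op 1 (delete): buffer="bn" (len 2), cursors c1@0 c2@2 c3@2, authorship ..
After op 2 (insert('t')): buffer="tbntt" (len 5), cursors c1@1 c2@5 c3@5, authorship 1..23
After op 3 (move_right): buffer="tbntt" (len 5), cursors c1@2 c2@5 c3@5, authorship 1..23
After op 4 (insert('b')): buffer="tbbnttbb" (len 8), cursors c1@3 c2@8 c3@8, authorship 1.1.2323
After op 5 (move_left): buffer="tbbnttbb" (len 8), cursors c1@2 c2@7 c3@7, authorship 1.1.2323
Authorship (.=original, N=cursor N): 1 . 1 . 2 3 2 3
Index 7: author = 3

Answer: cursor 3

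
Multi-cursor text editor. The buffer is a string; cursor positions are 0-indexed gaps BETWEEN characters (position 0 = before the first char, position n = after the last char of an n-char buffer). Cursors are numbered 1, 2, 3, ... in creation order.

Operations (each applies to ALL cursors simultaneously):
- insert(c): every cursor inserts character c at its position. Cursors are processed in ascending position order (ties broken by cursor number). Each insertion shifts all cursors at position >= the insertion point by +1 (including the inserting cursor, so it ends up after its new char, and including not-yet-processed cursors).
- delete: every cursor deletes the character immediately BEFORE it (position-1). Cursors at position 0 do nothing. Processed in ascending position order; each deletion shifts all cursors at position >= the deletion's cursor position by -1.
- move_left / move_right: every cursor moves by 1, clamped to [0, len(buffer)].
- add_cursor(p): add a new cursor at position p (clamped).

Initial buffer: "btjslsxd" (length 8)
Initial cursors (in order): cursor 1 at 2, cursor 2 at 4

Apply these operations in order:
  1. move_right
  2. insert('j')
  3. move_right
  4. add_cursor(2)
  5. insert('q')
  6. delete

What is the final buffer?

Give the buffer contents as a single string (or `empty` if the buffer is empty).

After op 1 (move_right): buffer="btjslsxd" (len 8), cursors c1@3 c2@5, authorship ........
After op 2 (insert('j')): buffer="btjjsljsxd" (len 10), cursors c1@4 c2@7, authorship ...1..2...
After op 3 (move_right): buffer="btjjsljsxd" (len 10), cursors c1@5 c2@8, authorship ...1..2...
After op 4 (add_cursor(2)): buffer="btjjsljsxd" (len 10), cursors c3@2 c1@5 c2@8, authorship ...1..2...
After op 5 (insert('q')): buffer="btqjjsqljsqxd" (len 13), cursors c3@3 c1@7 c2@11, authorship ..3.1.1.2.2..
After op 6 (delete): buffer="btjjsljsxd" (len 10), cursors c3@2 c1@5 c2@8, authorship ...1..2...

Answer: btjjsljsxd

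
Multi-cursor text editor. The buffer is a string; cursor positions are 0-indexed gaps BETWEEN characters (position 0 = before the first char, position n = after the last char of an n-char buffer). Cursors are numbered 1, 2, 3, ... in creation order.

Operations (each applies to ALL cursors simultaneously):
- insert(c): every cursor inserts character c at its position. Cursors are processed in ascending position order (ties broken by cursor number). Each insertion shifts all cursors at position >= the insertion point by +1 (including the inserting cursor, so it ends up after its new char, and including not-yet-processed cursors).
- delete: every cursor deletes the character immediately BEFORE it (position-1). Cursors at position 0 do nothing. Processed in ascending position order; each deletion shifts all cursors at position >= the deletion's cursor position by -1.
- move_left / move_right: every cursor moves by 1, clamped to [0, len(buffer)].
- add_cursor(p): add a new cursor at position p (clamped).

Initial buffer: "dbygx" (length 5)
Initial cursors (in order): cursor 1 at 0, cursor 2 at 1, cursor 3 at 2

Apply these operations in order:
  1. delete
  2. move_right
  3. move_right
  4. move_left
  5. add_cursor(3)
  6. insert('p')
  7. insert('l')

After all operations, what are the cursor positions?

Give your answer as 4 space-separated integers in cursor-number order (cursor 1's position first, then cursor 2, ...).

After op 1 (delete): buffer="ygx" (len 3), cursors c1@0 c2@0 c3@0, authorship ...
After op 2 (move_right): buffer="ygx" (len 3), cursors c1@1 c2@1 c3@1, authorship ...
After op 3 (move_right): buffer="ygx" (len 3), cursors c1@2 c2@2 c3@2, authorship ...
After op 4 (move_left): buffer="ygx" (len 3), cursors c1@1 c2@1 c3@1, authorship ...
After op 5 (add_cursor(3)): buffer="ygx" (len 3), cursors c1@1 c2@1 c3@1 c4@3, authorship ...
After op 6 (insert('p')): buffer="ypppgxp" (len 7), cursors c1@4 c2@4 c3@4 c4@7, authorship .123..4
After op 7 (insert('l')): buffer="yppplllgxpl" (len 11), cursors c1@7 c2@7 c3@7 c4@11, authorship .123123..44

Answer: 7 7 7 11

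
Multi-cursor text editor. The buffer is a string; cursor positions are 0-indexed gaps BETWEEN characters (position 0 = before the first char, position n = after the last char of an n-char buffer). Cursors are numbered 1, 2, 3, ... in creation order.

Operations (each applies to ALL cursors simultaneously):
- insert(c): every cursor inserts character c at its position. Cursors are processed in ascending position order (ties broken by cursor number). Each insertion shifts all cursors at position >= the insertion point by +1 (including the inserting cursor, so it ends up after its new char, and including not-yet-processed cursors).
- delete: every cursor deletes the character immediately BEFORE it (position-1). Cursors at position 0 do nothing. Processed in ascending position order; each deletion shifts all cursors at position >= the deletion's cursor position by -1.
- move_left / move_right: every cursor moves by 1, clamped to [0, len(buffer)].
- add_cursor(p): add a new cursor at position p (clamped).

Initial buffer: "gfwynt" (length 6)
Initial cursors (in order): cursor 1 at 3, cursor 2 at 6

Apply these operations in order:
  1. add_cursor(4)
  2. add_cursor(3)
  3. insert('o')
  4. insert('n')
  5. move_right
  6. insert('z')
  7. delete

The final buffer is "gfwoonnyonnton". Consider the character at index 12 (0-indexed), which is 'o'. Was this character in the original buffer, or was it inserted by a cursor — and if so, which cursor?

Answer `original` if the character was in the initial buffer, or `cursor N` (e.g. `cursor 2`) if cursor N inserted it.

After op 1 (add_cursor(4)): buffer="gfwynt" (len 6), cursors c1@3 c3@4 c2@6, authorship ......
After op 2 (add_cursor(3)): buffer="gfwynt" (len 6), cursors c1@3 c4@3 c3@4 c2@6, authorship ......
After op 3 (insert('o')): buffer="gfwooyonto" (len 10), cursors c1@5 c4@5 c3@7 c2@10, authorship ...14.3..2
After op 4 (insert('n')): buffer="gfwoonnyonnton" (len 14), cursors c1@7 c4@7 c3@10 c2@14, authorship ...1414.33..22
After op 5 (move_right): buffer="gfwoonnyonnton" (len 14), cursors c1@8 c4@8 c3@11 c2@14, authorship ...1414.33..22
After op 6 (insert('z')): buffer="gfwoonnyzzonnztonz" (len 18), cursors c1@10 c4@10 c3@14 c2@18, authorship ...1414.1433.3.222
After op 7 (delete): buffer="gfwoonnyonnton" (len 14), cursors c1@8 c4@8 c3@11 c2@14, authorship ...1414.33..22
Authorship (.=original, N=cursor N): . . . 1 4 1 4 . 3 3 . . 2 2
Index 12: author = 2

Answer: cursor 2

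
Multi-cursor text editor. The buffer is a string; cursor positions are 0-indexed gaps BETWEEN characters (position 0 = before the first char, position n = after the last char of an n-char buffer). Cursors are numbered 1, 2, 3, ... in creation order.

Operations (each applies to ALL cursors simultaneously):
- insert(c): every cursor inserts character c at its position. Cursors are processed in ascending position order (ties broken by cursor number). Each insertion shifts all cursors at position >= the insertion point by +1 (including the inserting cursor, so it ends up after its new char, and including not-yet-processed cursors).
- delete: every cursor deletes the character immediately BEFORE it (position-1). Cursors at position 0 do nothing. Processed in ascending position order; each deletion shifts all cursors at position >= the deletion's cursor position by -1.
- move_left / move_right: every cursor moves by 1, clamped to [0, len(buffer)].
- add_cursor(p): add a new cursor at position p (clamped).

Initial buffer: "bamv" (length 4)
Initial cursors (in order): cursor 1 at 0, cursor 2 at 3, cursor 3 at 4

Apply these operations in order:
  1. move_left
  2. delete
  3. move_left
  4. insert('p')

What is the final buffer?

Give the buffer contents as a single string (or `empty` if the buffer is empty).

Answer: pppbv

Derivation:
After op 1 (move_left): buffer="bamv" (len 4), cursors c1@0 c2@2 c3@3, authorship ....
After op 2 (delete): buffer="bv" (len 2), cursors c1@0 c2@1 c3@1, authorship ..
After op 3 (move_left): buffer="bv" (len 2), cursors c1@0 c2@0 c3@0, authorship ..
After op 4 (insert('p')): buffer="pppbv" (len 5), cursors c1@3 c2@3 c3@3, authorship 123..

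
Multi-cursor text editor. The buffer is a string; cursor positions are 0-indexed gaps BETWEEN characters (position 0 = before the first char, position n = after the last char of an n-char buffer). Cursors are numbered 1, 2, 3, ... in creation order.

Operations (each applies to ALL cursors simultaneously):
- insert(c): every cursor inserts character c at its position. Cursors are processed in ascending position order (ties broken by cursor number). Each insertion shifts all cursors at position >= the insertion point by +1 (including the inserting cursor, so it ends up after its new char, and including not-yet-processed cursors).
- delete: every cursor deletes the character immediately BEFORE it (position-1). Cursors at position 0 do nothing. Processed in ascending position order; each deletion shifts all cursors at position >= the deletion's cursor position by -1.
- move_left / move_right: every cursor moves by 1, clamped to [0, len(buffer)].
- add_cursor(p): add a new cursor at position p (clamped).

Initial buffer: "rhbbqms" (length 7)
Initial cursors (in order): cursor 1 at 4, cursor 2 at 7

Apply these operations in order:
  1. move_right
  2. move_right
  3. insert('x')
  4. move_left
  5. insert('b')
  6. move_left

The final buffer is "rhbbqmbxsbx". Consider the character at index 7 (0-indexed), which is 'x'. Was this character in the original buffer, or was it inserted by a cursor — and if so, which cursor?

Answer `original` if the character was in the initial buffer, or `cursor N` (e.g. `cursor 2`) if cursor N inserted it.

Answer: cursor 1

Derivation:
After op 1 (move_right): buffer="rhbbqms" (len 7), cursors c1@5 c2@7, authorship .......
After op 2 (move_right): buffer="rhbbqms" (len 7), cursors c1@6 c2@7, authorship .......
After op 3 (insert('x')): buffer="rhbbqmxsx" (len 9), cursors c1@7 c2@9, authorship ......1.2
After op 4 (move_left): buffer="rhbbqmxsx" (len 9), cursors c1@6 c2@8, authorship ......1.2
After op 5 (insert('b')): buffer="rhbbqmbxsbx" (len 11), cursors c1@7 c2@10, authorship ......11.22
After op 6 (move_left): buffer="rhbbqmbxsbx" (len 11), cursors c1@6 c2@9, authorship ......11.22
Authorship (.=original, N=cursor N): . . . . . . 1 1 . 2 2
Index 7: author = 1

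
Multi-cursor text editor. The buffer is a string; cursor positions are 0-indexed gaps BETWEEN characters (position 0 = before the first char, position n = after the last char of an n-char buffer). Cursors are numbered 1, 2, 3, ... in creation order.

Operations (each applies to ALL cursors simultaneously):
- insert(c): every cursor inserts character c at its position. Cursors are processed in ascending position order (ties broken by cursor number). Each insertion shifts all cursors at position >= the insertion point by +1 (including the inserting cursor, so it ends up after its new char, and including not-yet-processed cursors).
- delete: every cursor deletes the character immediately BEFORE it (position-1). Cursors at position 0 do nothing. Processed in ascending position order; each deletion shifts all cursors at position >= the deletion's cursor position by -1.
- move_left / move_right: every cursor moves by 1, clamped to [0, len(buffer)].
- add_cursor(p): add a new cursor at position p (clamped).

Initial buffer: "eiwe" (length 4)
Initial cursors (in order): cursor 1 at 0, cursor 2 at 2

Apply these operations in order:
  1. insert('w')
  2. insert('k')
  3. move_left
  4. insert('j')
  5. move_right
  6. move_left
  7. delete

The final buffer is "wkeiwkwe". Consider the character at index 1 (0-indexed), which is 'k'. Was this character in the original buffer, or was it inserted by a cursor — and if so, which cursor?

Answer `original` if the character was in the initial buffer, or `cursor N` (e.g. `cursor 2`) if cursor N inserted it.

Answer: cursor 1

Derivation:
After op 1 (insert('w')): buffer="weiwwe" (len 6), cursors c1@1 c2@4, authorship 1..2..
After op 2 (insert('k')): buffer="wkeiwkwe" (len 8), cursors c1@2 c2@6, authorship 11..22..
After op 3 (move_left): buffer="wkeiwkwe" (len 8), cursors c1@1 c2@5, authorship 11..22..
After op 4 (insert('j')): buffer="wjkeiwjkwe" (len 10), cursors c1@2 c2@7, authorship 111..222..
After op 5 (move_right): buffer="wjkeiwjkwe" (len 10), cursors c1@3 c2@8, authorship 111..222..
After op 6 (move_left): buffer="wjkeiwjkwe" (len 10), cursors c1@2 c2@7, authorship 111..222..
After op 7 (delete): buffer="wkeiwkwe" (len 8), cursors c1@1 c2@5, authorship 11..22..
Authorship (.=original, N=cursor N): 1 1 . . 2 2 . .
Index 1: author = 1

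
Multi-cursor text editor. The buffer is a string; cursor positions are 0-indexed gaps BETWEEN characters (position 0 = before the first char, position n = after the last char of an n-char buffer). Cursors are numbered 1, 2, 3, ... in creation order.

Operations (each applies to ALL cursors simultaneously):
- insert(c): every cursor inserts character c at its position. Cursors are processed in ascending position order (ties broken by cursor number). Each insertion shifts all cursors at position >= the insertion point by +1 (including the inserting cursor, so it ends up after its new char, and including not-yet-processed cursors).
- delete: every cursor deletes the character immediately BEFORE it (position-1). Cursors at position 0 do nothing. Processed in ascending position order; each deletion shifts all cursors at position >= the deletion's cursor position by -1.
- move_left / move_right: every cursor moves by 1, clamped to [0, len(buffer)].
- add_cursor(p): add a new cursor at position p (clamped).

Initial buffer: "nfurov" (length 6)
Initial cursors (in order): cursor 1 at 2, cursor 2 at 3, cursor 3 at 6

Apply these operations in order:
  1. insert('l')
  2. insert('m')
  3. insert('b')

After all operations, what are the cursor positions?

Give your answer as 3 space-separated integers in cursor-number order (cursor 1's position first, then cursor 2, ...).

Answer: 5 9 15

Derivation:
After op 1 (insert('l')): buffer="nflulrovl" (len 9), cursors c1@3 c2@5 c3@9, authorship ..1.2...3
After op 2 (insert('m')): buffer="nflmulmrovlm" (len 12), cursors c1@4 c2@7 c3@12, authorship ..11.22...33
After op 3 (insert('b')): buffer="nflmbulmbrovlmb" (len 15), cursors c1@5 c2@9 c3@15, authorship ..111.222...333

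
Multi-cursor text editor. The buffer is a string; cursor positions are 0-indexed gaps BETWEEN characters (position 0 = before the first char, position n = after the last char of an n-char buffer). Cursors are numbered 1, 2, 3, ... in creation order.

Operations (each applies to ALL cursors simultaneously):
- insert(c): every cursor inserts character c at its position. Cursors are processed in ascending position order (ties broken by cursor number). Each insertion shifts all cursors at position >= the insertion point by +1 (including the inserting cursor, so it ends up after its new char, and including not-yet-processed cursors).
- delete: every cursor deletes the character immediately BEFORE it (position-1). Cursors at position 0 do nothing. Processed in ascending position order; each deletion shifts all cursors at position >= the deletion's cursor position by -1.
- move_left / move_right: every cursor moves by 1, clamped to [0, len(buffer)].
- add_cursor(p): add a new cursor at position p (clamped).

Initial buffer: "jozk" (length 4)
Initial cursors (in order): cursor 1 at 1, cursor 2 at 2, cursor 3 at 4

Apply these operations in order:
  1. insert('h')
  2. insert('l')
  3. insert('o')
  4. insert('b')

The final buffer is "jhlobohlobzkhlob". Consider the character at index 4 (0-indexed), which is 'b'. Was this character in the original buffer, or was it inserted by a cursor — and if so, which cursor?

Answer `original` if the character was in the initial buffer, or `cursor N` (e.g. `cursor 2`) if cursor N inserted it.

After op 1 (insert('h')): buffer="jhohzkh" (len 7), cursors c1@2 c2@4 c3@7, authorship .1.2..3
After op 2 (insert('l')): buffer="jhlohlzkhl" (len 10), cursors c1@3 c2@6 c3@10, authorship .11.22..33
After op 3 (insert('o')): buffer="jhloohlozkhlo" (len 13), cursors c1@4 c2@8 c3@13, authorship .111.222..333
After op 4 (insert('b')): buffer="jhlobohlobzkhlob" (len 16), cursors c1@5 c2@10 c3@16, authorship .1111.2222..3333
Authorship (.=original, N=cursor N): . 1 1 1 1 . 2 2 2 2 . . 3 3 3 3
Index 4: author = 1

Answer: cursor 1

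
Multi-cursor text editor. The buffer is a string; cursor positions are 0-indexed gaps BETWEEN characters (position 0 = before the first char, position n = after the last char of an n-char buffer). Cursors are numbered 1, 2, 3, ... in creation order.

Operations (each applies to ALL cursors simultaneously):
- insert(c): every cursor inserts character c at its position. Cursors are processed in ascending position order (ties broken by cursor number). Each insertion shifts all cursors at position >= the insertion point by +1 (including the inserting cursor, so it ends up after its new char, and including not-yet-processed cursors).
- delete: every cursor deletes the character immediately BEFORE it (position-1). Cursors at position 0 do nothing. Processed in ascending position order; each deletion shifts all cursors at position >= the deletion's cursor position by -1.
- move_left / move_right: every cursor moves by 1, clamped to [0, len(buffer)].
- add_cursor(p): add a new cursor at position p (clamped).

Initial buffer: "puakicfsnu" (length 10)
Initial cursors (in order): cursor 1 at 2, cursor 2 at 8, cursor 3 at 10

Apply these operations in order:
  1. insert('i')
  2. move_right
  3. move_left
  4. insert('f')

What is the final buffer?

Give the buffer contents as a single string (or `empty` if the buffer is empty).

Answer: puifakicfsifnufi

Derivation:
After op 1 (insert('i')): buffer="puiakicfsinui" (len 13), cursors c1@3 c2@10 c3@13, authorship ..1......2..3
After op 2 (move_right): buffer="puiakicfsinui" (len 13), cursors c1@4 c2@11 c3@13, authorship ..1......2..3
After op 3 (move_left): buffer="puiakicfsinui" (len 13), cursors c1@3 c2@10 c3@12, authorship ..1......2..3
After op 4 (insert('f')): buffer="puifakicfsifnufi" (len 16), cursors c1@4 c2@12 c3@15, authorship ..11......22..33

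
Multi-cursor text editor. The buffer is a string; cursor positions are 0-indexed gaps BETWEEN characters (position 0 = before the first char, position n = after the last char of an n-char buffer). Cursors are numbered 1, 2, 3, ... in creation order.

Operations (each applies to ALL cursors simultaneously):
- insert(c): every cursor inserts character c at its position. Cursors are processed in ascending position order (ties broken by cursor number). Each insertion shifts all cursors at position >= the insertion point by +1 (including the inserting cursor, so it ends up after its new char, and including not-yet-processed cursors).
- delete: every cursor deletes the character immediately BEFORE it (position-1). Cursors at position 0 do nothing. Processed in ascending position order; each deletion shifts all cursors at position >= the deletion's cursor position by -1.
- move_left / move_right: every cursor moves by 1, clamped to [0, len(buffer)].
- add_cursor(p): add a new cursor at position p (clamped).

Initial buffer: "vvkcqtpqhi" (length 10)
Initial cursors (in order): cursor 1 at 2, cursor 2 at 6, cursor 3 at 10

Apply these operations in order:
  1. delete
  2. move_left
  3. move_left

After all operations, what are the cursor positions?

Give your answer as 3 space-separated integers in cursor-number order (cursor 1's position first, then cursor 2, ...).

After op 1 (delete): buffer="vkcqpqh" (len 7), cursors c1@1 c2@4 c3@7, authorship .......
After op 2 (move_left): buffer="vkcqpqh" (len 7), cursors c1@0 c2@3 c3@6, authorship .......
After op 3 (move_left): buffer="vkcqpqh" (len 7), cursors c1@0 c2@2 c3@5, authorship .......

Answer: 0 2 5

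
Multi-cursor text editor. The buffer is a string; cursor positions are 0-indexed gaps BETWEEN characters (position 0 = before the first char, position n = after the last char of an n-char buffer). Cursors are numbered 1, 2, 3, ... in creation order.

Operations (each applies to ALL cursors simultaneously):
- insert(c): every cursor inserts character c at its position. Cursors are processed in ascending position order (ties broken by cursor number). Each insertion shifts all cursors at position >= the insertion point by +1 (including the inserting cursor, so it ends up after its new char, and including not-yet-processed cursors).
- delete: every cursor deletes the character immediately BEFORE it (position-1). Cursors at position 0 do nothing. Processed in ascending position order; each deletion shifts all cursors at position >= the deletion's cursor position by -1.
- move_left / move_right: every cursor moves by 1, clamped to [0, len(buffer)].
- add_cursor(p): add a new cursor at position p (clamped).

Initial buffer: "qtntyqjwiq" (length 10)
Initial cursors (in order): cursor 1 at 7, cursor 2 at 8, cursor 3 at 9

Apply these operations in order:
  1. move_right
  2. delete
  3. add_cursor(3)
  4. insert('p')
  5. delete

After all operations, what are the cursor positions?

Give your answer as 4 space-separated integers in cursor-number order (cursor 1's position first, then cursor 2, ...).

Answer: 7 7 7 3

Derivation:
After op 1 (move_right): buffer="qtntyqjwiq" (len 10), cursors c1@8 c2@9 c3@10, authorship ..........
After op 2 (delete): buffer="qtntyqj" (len 7), cursors c1@7 c2@7 c3@7, authorship .......
After op 3 (add_cursor(3)): buffer="qtntyqj" (len 7), cursors c4@3 c1@7 c2@7 c3@7, authorship .......
After op 4 (insert('p')): buffer="qtnptyqjppp" (len 11), cursors c4@4 c1@11 c2@11 c3@11, authorship ...4....123
After op 5 (delete): buffer="qtntyqj" (len 7), cursors c4@3 c1@7 c2@7 c3@7, authorship .......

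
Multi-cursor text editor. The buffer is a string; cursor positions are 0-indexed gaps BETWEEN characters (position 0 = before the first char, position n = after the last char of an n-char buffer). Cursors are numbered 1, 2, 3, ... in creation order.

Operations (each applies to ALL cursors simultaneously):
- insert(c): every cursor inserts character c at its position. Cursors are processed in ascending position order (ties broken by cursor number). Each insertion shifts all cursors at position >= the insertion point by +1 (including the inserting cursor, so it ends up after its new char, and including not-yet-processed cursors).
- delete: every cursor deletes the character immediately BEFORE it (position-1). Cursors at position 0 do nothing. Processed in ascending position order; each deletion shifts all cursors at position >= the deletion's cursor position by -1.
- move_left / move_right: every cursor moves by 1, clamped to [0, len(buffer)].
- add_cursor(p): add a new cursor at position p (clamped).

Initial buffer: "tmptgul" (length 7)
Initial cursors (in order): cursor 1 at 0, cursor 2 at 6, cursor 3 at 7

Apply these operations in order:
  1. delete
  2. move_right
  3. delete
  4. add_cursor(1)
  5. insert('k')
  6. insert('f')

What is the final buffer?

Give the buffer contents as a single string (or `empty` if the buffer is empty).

Answer: kfmkfpkkff

Derivation:
After op 1 (delete): buffer="tmptg" (len 5), cursors c1@0 c2@5 c3@5, authorship .....
After op 2 (move_right): buffer="tmptg" (len 5), cursors c1@1 c2@5 c3@5, authorship .....
After op 3 (delete): buffer="mp" (len 2), cursors c1@0 c2@2 c3@2, authorship ..
After op 4 (add_cursor(1)): buffer="mp" (len 2), cursors c1@0 c4@1 c2@2 c3@2, authorship ..
After op 5 (insert('k')): buffer="kmkpkk" (len 6), cursors c1@1 c4@3 c2@6 c3@6, authorship 1.4.23
After op 6 (insert('f')): buffer="kfmkfpkkff" (len 10), cursors c1@2 c4@5 c2@10 c3@10, authorship 11.44.2323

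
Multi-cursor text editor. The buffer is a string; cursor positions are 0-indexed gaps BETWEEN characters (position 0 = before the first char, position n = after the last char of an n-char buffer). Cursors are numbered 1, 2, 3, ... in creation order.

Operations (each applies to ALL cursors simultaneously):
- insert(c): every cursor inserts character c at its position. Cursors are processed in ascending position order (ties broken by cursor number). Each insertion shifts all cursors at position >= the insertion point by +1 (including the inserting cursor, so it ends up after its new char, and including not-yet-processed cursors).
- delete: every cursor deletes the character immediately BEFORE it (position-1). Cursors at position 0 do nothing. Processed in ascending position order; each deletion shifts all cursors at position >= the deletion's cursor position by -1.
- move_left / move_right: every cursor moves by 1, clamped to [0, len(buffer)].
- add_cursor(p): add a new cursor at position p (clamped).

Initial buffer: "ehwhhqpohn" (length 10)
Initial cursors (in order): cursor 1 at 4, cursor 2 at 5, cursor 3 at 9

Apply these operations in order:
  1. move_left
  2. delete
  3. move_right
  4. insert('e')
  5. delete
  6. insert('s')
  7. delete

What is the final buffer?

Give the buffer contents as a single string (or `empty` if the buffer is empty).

After op 1 (move_left): buffer="ehwhhqpohn" (len 10), cursors c1@3 c2@4 c3@8, authorship ..........
After op 2 (delete): buffer="ehhqphn" (len 7), cursors c1@2 c2@2 c3@5, authorship .......
After op 3 (move_right): buffer="ehhqphn" (len 7), cursors c1@3 c2@3 c3@6, authorship .......
After op 4 (insert('e')): buffer="ehheeqphen" (len 10), cursors c1@5 c2@5 c3@9, authorship ...12...3.
After op 5 (delete): buffer="ehhqphn" (len 7), cursors c1@3 c2@3 c3@6, authorship .......
After op 6 (insert('s')): buffer="ehhssqphsn" (len 10), cursors c1@5 c2@5 c3@9, authorship ...12...3.
After op 7 (delete): buffer="ehhqphn" (len 7), cursors c1@3 c2@3 c3@6, authorship .......

Answer: ehhqphn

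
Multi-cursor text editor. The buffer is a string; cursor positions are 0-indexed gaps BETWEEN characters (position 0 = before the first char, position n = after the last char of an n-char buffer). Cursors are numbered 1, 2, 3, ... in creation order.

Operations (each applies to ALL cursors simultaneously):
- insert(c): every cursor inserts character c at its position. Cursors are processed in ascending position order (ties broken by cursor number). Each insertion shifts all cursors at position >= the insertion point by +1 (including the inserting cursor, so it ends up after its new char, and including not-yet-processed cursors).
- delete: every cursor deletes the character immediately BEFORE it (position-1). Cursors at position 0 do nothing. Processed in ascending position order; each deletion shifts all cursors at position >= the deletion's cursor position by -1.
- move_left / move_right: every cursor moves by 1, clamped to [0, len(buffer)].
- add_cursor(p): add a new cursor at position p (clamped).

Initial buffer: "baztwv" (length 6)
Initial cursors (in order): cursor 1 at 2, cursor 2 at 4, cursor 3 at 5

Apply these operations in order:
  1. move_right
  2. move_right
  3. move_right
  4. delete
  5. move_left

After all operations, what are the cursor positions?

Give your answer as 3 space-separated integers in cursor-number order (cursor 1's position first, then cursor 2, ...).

Answer: 2 2 2

Derivation:
After op 1 (move_right): buffer="baztwv" (len 6), cursors c1@3 c2@5 c3@6, authorship ......
After op 2 (move_right): buffer="baztwv" (len 6), cursors c1@4 c2@6 c3@6, authorship ......
After op 3 (move_right): buffer="baztwv" (len 6), cursors c1@5 c2@6 c3@6, authorship ......
After op 4 (delete): buffer="baz" (len 3), cursors c1@3 c2@3 c3@3, authorship ...
After op 5 (move_left): buffer="baz" (len 3), cursors c1@2 c2@2 c3@2, authorship ...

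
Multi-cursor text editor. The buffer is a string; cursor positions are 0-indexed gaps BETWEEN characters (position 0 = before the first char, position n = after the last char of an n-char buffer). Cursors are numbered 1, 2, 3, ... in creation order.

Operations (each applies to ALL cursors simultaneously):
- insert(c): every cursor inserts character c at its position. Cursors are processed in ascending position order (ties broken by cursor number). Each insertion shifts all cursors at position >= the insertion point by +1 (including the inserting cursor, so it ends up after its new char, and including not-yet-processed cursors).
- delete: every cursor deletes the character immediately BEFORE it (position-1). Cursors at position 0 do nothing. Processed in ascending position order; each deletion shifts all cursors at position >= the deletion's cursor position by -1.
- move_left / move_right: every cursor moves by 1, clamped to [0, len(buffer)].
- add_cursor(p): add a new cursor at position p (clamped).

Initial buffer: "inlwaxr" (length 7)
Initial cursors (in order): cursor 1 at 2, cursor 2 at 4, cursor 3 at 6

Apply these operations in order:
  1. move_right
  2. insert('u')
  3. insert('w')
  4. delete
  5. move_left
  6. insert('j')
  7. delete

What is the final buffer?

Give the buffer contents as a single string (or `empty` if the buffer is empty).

Answer: inluwauxru

Derivation:
After op 1 (move_right): buffer="inlwaxr" (len 7), cursors c1@3 c2@5 c3@7, authorship .......
After op 2 (insert('u')): buffer="inluwauxru" (len 10), cursors c1@4 c2@7 c3@10, authorship ...1..2..3
After op 3 (insert('w')): buffer="inluwwauwxruw" (len 13), cursors c1@5 c2@9 c3@13, authorship ...11..22..33
After op 4 (delete): buffer="inluwauxru" (len 10), cursors c1@4 c2@7 c3@10, authorship ...1..2..3
After op 5 (move_left): buffer="inluwauxru" (len 10), cursors c1@3 c2@6 c3@9, authorship ...1..2..3
After op 6 (insert('j')): buffer="inljuwajuxrju" (len 13), cursors c1@4 c2@8 c3@12, authorship ...11..22..33
After op 7 (delete): buffer="inluwauxru" (len 10), cursors c1@3 c2@6 c3@9, authorship ...1..2..3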